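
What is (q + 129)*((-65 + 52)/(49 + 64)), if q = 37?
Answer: -2158/113 ≈ -19.097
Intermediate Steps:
(q + 129)*((-65 + 52)/(49 + 64)) = (37 + 129)*((-65 + 52)/(49 + 64)) = 166*(-13/113) = -2158/113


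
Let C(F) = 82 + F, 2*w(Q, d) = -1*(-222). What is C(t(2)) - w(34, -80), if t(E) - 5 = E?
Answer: -22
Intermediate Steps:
t(E) = 5 + E
w(Q, d) = 111 (w(Q, d) = (-1*(-222))/2 = (1/2)*222 = 111)
C(t(2)) - w(34, -80) = (82 + (5 + 2)) - 1*111 = (82 + 7) - 111 = 89 - 111 = -22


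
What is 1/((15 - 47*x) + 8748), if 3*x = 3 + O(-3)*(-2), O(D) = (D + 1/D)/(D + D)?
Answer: 27/235802 ≈ 0.00011450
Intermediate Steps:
O(D) = (D + 1/D)/(2*D) (O(D) = (D + 1/D)/((2*D)) = (D + 1/D)*(1/(2*D)) = (D + 1/D)/(2*D))
x = 17/27 (x = (3 + ((½)*(1 + (-3)²)/(-3)²)*(-2))/3 = (3 + ((½)*(⅑)*(1 + 9))*(-2))/3 = (3 + ((½)*(⅑)*10)*(-2))/3 = (3 + (5/9)*(-2))/3 = (3 - 10/9)/3 = (⅓)*(17/9) = 17/27 ≈ 0.62963)
1/((15 - 47*x) + 8748) = 1/((15 - 47*17/27) + 8748) = 1/((15 - 799/27) + 8748) = 1/(-394/27 + 8748) = 1/(235802/27) = 27/235802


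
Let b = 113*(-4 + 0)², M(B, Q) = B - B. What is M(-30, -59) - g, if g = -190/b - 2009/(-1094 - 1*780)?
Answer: -819053/847048 ≈ -0.96695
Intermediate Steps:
M(B, Q) = 0
b = 1808 (b = 113*(-4)² = 113*16 = 1808)
g = 819053/847048 (g = -190/1808 - 2009/(-1094 - 1*780) = -190*1/1808 - 2009/(-1094 - 780) = -95/904 - 2009/(-1874) = -95/904 - 2009*(-1/1874) = -95/904 + 2009/1874 = 819053/847048 ≈ 0.96695)
M(-30, -59) - g = 0 - 1*819053/847048 = 0 - 819053/847048 = -819053/847048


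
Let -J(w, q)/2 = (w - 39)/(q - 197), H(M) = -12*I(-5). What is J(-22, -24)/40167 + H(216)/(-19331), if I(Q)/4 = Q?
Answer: -164062774/13199960709 ≈ -0.012429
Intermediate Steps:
I(Q) = 4*Q
H(M) = 240 (H(M) = -48*(-5) = -12*(-20) = 240)
J(w, q) = -2*(-39 + w)/(-197 + q) (J(w, q) = -2*(w - 39)/(q - 197) = -2*(-39 + w)/(-197 + q))
J(-22, -24)/40167 + H(216)/(-19331) = (2*(39 - 1*(-22))/(-197 - 24))/40167 + 240/(-19331) = (2*(39 + 22)/(-221))*(1/40167) + 240*(-1/19331) = (2*(-1/221)*61)*(1/40167) - 240/19331 = -122/221*1/40167 - 240/19331 = -122/8876907 - 240/19331 = -164062774/13199960709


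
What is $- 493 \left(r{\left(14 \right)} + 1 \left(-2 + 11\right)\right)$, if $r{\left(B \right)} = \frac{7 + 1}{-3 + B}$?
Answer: $- \frac{52751}{11} \approx -4795.5$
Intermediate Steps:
$r{\left(B \right)} = \frac{8}{-3 + B}$
$- 493 \left(r{\left(14 \right)} + 1 \left(-2 + 11\right)\right) = - 493 \left(\frac{8}{-3 + 14} + 1 \left(-2 + 11\right)\right) = - 493 \left(\frac{8}{11} + 1 \cdot 9\right) = - 493 \left(8 \cdot \frac{1}{11} + 9\right) = - 493 \left(\frac{8}{11} + 9\right) = \left(-493\right) \frac{107}{11} = - \frac{52751}{11}$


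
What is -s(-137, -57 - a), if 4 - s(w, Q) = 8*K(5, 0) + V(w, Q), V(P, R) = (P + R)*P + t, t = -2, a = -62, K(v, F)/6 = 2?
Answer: 18174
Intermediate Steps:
K(v, F) = 12 (K(v, F) = 6*2 = 12)
V(P, R) = -2 + P*(P + R) (V(P, R) = (P + R)*P - 2 = P*(P + R) - 2 = -2 + P*(P + R))
s(w, Q) = -90 - w² - Q*w (s(w, Q) = 4 - (8*12 + (-2 + w² + w*Q)) = 4 - (96 + (-2 + w² + Q*w)) = 4 - (94 + w² + Q*w) = 4 + (-94 - w² - Q*w) = -90 - w² - Q*w)
-s(-137, -57 - a) = -(-90 - 1*(-137)² - 1*(-57 - 1*(-62))*(-137)) = -(-90 - 1*18769 - 1*(-57 + 62)*(-137)) = -(-90 - 18769 - 1*5*(-137)) = -(-90 - 18769 + 685) = -1*(-18174) = 18174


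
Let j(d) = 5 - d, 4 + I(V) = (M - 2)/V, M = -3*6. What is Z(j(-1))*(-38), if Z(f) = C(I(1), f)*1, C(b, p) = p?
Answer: -228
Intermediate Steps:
M = -18
I(V) = -4 - 20/V (I(V) = -4 + (-18 - 2)/V = -4 - 20/V)
Z(f) = f (Z(f) = f*1 = f)
Z(j(-1))*(-38) = (5 - 1*(-1))*(-38) = (5 + 1)*(-38) = 6*(-38) = -228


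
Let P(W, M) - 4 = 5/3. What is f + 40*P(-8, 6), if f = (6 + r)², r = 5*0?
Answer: 788/3 ≈ 262.67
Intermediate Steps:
P(W, M) = 17/3 (P(W, M) = 4 + 5/3 = 17/3)
r = 0
f = 36 (f = (6 + 0)² = 6² = 36)
f + 40*P(-8, 6) = 36 + 40*(17/3) = 36 + 680/3 = 788/3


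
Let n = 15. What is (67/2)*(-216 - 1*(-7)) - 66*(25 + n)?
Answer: -19283/2 ≈ -9641.5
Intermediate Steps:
(67/2)*(-216 - 1*(-7)) - 66*(25 + n) = (67/2)*(-216 - 1*(-7)) - 66*(25 + 15) = (67*(½))*(-216 + 7) - 66*40 = (67/2)*(-209) - 1*2640 = -14003/2 - 2640 = -19283/2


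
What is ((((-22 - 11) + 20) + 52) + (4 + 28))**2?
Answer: 5041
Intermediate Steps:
((((-22 - 11) + 20) + 52) + (4 + 28))**2 = (((-33 + 20) + 52) + 32)**2 = ((-13 + 52) + 32)**2 = (39 + 32)**2 = 71**2 = 5041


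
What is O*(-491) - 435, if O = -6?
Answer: 2511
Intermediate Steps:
O*(-491) - 435 = -6*(-491) - 435 = 2946 - 435 = 2511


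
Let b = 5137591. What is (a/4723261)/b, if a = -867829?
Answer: -867829/24266183204251 ≈ -3.5763e-8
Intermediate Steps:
(a/4723261)/b = -867829/4723261/5137591 = -867829*1/4723261*(1/5137591) = -867829/4723261*1/5137591 = -867829/24266183204251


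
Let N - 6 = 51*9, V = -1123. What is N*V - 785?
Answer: -522980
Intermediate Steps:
N = 465 (N = 6 + 51*9 = 6 + 459 = 465)
N*V - 785 = 465*(-1123) - 785 = -522195 - 785 = -522980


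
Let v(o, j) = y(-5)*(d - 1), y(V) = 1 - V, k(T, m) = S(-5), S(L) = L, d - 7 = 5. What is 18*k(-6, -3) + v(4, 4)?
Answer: -24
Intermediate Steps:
d = 12 (d = 7 + 5 = 12)
k(T, m) = -5
v(o, j) = 66 (v(o, j) = (1 - 1*(-5))*(12 - 1) = (1 + 5)*11 = 6*11 = 66)
18*k(-6, -3) + v(4, 4) = 18*(-5) + 66 = -90 + 66 = -24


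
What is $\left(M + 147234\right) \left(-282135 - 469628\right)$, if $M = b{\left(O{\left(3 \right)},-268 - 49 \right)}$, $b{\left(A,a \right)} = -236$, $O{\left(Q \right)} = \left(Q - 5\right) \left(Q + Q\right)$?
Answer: $-110507657474$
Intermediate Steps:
$O{\left(Q \right)} = 2 Q \left(-5 + Q\right)$ ($O{\left(Q \right)} = \left(-5 + Q\right) 2 Q = 2 Q \left(-5 + Q\right)$)
$M = -236$
$\left(M + 147234\right) \left(-282135 - 469628\right) = \left(-236 + 147234\right) \left(-282135 - 469628\right) = 146998 \left(-751763\right) = -110507657474$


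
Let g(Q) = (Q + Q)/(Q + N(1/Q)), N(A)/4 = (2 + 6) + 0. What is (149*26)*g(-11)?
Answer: -85228/21 ≈ -4058.5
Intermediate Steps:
N(A) = 32 (N(A) = 4*((2 + 6) + 0) = 4*(8 + 0) = 4*8 = 32)
g(Q) = 2*Q/(32 + Q) (g(Q) = (Q + Q)/(Q + 32) = (2*Q)/(32 + Q) = 2*Q/(32 + Q))
(149*26)*g(-11) = (149*26)*(2*(-11)/(32 - 11)) = 3874*(2*(-11)/21) = 3874*(2*(-11)*(1/21)) = 3874*(-22/21) = -85228/21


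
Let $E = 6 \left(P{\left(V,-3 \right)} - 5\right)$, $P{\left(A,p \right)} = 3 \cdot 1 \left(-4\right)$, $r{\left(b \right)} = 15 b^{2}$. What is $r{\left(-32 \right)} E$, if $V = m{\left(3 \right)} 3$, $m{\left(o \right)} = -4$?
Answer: $-1566720$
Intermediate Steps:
$V = -12$ ($V = \left(-4\right) 3 = -12$)
$P{\left(A,p \right)} = -12$ ($P{\left(A,p \right)} = 3 \left(-4\right) = -12$)
$E = -102$ ($E = 6 \left(-12 - 5\right) = 6 \left(-17\right) = -102$)
$r{\left(-32 \right)} E = 15 \left(-32\right)^{2} \left(-102\right) = 15 \cdot 1024 \left(-102\right) = 15360 \left(-102\right) = -1566720$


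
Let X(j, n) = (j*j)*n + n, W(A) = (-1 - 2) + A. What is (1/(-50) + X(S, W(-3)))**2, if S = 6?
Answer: 123232201/2500 ≈ 49293.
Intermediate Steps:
W(A) = -3 + A
X(j, n) = n + n*j**2 (X(j, n) = j**2*n + n = n*j**2 + n = n + n*j**2)
(1/(-50) + X(S, W(-3)))**2 = (1/(-50) + (-3 - 3)*(1 + 6**2))**2 = (-1/50 - 6*(1 + 36))**2 = (-1/50 - 6*37)**2 = (-1/50 - 222)**2 = (-11101/50)**2 = 123232201/2500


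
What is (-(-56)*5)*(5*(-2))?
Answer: -2800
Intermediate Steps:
(-(-56)*5)*(5*(-2)) = -14*(-20)*(-10) = 280*(-10) = -2800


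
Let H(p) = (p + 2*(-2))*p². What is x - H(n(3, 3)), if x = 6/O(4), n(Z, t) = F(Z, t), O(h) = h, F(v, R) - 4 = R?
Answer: -291/2 ≈ -145.50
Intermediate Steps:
F(v, R) = 4 + R
n(Z, t) = 4 + t
H(p) = p²*(-4 + p) (H(p) = (p - 4)*p² = (-4 + p)*p² = p²*(-4 + p))
x = 3/2 (x = 6/4 = 6*(¼) = 3/2 ≈ 1.5000)
x - H(n(3, 3)) = 3/2 - (4 + 3)²*(-4 + (4 + 3)) = 3/2 - 7²*(-4 + 7) = 3/2 - 49*3 = 3/2 - 1*147 = 3/2 - 147 = -291/2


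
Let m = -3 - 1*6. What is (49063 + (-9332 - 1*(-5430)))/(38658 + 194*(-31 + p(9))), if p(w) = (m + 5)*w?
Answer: 45161/25660 ≈ 1.7600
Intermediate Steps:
m = -9 (m = -3 - 6 = -9)
p(w) = -4*w (p(w) = (-9 + 5)*w = -4*w)
(49063 + (-9332 - 1*(-5430)))/(38658 + 194*(-31 + p(9))) = (49063 + (-9332 - 1*(-5430)))/(38658 + 194*(-31 - 4*9)) = (49063 + (-9332 + 5430))/(38658 + 194*(-31 - 36)) = (49063 - 3902)/(38658 + 194*(-67)) = 45161/(38658 - 12998) = 45161/25660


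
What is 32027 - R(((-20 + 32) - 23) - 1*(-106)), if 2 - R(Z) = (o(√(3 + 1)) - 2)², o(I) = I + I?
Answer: 32029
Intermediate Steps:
o(I) = 2*I
R(Z) = -2 (R(Z) = 2 - (2*√(3 + 1) - 2)² = 2 - (2*√4 - 2)² = 2 - (2*2 - 2)² = 2 - (4 - 2)² = 2 - 1*2² = 2 - 1*4 = 2 - 4 = -2)
32027 - R(((-20 + 32) - 23) - 1*(-106)) = 32027 - 1*(-2) = 32027 + 2 = 32029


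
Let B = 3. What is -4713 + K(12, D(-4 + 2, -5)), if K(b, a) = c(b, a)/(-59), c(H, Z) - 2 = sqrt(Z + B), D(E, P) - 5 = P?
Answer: -278069/59 - sqrt(3)/59 ≈ -4713.1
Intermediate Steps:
D(E, P) = 5 + P
c(H, Z) = 2 + sqrt(3 + Z) (c(H, Z) = 2 + sqrt(Z + 3) = 2 + sqrt(3 + Z))
K(b, a) = -2/59 - sqrt(3 + a)/59 (K(b, a) = (2 + sqrt(3 + a))/(-59) = (2 + sqrt(3 + a))*(-1/59) = -2/59 - sqrt(3 + a)/59)
-4713 + K(12, D(-4 + 2, -5)) = -4713 + (-2/59 - sqrt(3 + (5 - 5))/59) = -4713 + (-2/59 - sqrt(3 + 0)/59) = -4713 + (-2/59 - sqrt(3)/59) = -278069/59 - sqrt(3)/59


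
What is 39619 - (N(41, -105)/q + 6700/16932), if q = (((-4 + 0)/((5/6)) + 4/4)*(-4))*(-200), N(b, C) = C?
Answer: 101964886723/2573664 ≈ 39619.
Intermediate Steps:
q = -3040 (q = ((-4/(5*(1/6)) + 4*(1/4))*(-4))*(-200) = ((-4/5/6 + 1)*(-4))*(-200) = ((-4*6/5 + 1)*(-4))*(-200) = ((-24/5 + 1)*(-4))*(-200) = -19/5*(-4)*(-200) = (76/5)*(-200) = -3040)
39619 - (N(41, -105)/q + 6700/16932) = 39619 - (-105/(-3040) + 6700/16932) = 39619 - (-105*(-1/3040) + 6700*(1/16932)) = 39619 - (21/608 + 1675/4233) = 39619 - 1*1107293/2573664 = 39619 - 1107293/2573664 = 101964886723/2573664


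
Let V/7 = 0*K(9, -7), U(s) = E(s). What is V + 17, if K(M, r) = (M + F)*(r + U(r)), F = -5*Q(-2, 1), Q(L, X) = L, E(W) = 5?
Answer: 17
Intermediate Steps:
U(s) = 5
F = 10 (F = -5*(-2) = 10)
K(M, r) = (5 + r)*(10 + M) (K(M, r) = (M + 10)*(r + 5) = (10 + M)*(5 + r) = (5 + r)*(10 + M))
V = 0 (V = 7*(0*(50 + 5*9 + 10*(-7) + 9*(-7))) = 7*(0*(50 + 45 - 70 - 63)) = 7*(0*(-38)) = 7*0 = 0)
V + 17 = 0 + 17 = 17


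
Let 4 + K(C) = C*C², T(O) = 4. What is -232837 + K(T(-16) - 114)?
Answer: -1563841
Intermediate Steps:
K(C) = -4 + C³ (K(C) = -4 + C*C² = -4 + C³)
-232837 + K(T(-16) - 114) = -232837 + (-4 + (4 - 114)³) = -232837 + (-4 + (-110)³) = -232837 + (-4 - 1331000) = -232837 - 1331004 = -1563841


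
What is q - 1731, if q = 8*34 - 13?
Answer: -1472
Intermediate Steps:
q = 259 (q = 272 - 13 = 259)
q - 1731 = 259 - 1731 = -1472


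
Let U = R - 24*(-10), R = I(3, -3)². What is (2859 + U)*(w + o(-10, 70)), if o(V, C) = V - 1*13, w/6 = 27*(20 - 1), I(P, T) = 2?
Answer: 9479665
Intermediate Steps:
w = 3078 (w = 6*(27*(20 - 1)) = 6*(27*19) = 6*513 = 3078)
R = 4 (R = 2² = 4)
o(V, C) = -13 + V (o(V, C) = V - 13 = -13 + V)
U = 244 (U = 4 - 24*(-10) = 4 + 240 = 244)
(2859 + U)*(w + o(-10, 70)) = (2859 + 244)*(3078 + (-13 - 10)) = 3103*(3078 - 23) = 3103*3055 = 9479665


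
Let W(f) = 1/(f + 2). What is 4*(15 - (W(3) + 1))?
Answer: 276/5 ≈ 55.200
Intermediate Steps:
W(f) = 1/(2 + f)
4*(15 - (W(3) + 1)) = 4*(15 - (1/(2 + 3) + 1)) = 4*(15 - (1/5 + 1)) = 4*(15 - 1*6/5) = 4*(15 - 6/5) = 4*(69/5) = 276/5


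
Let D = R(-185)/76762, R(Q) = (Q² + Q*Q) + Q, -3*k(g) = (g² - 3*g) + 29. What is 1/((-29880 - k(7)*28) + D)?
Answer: -76762/2252742911 ≈ -3.4075e-5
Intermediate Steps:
k(g) = -29/3 + g - g²/3 (k(g) = -((g² - 3*g) + 29)/3 = -(29 + g² - 3*g)/3 = -29/3 + g - g²/3)
R(Q) = Q + 2*Q² (R(Q) = (Q² + Q²) + Q = 2*Q² + Q = Q + 2*Q²)
D = 68265/76762 (D = -185*(1 + 2*(-185))/76762 = -185*(1 - 370)*(1/76762) = -185*(-369)*(1/76762) = 68265*(1/76762) = 68265/76762 ≈ 0.88931)
1/((-29880 - k(7)*28) + D) = 1/((-29880 - (-29/3 + 7 - ⅓*7²)*28) + 68265/76762) = 1/((-29880 - (-29/3 + 7 - ⅓*49)*28) + 68265/76762) = 1/((-29880 - (-29/3 + 7 - 49/3)*28) + 68265/76762) = 1/((-29880 - (-19)*28) + 68265/76762) = 1/((-29880 - 1*(-532)) + 68265/76762) = 1/((-29880 + 532) + 68265/76762) = 1/(-29348 + 68265/76762) = 1/(-2252742911/76762) = -76762/2252742911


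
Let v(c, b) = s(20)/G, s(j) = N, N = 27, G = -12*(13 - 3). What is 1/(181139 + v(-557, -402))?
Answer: 40/7245551 ≈ 5.5206e-6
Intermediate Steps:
G = -120 (G = -12*10 = -120)
s(j) = 27
v(c, b) = -9/40 (v(c, b) = 27/(-120) = 27*(-1/120) = -9/40)
1/(181139 + v(-557, -402)) = 1/(181139 - 9/40) = 1/(7245551/40) = 40/7245551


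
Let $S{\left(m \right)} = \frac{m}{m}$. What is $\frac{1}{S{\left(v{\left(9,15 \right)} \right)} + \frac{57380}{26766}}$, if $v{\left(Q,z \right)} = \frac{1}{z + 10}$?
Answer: $\frac{13383}{42073} \approx 0.31809$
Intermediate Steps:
$v{\left(Q,z \right)} = \frac{1}{10 + z}$
$S{\left(m \right)} = 1$
$\frac{1}{S{\left(v{\left(9,15 \right)} \right)} + \frac{57380}{26766}} = \frac{1}{1 + \frac{57380}{26766}} = \frac{1}{1 + 57380 \cdot \frac{1}{26766}} = \frac{1}{1 + \frac{28690}{13383}} = \frac{1}{\frac{42073}{13383}} = \frac{13383}{42073}$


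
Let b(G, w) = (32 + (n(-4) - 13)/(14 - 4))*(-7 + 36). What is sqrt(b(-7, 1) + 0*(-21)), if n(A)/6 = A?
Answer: sqrt(82070)/10 ≈ 28.648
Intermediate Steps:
n(A) = 6*A
b(G, w) = 8207/10 (b(G, w) = (32 + (6*(-4) - 13)/(14 - 4))*(-7 + 36) = (32 + (-24 - 13)/10)*29 = (32 - 37*1/10)*29 = (32 - 37/10)*29 = (283/10)*29 = 8207/10)
sqrt(b(-7, 1) + 0*(-21)) = sqrt(8207/10 + 0*(-21)) = sqrt(8207/10 + 0) = sqrt(8207/10) = sqrt(82070)/10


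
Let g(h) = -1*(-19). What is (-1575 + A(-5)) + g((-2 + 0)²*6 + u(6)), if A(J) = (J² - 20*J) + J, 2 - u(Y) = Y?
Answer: -1436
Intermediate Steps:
u(Y) = 2 - Y
A(J) = J² - 19*J
g(h) = 19
(-1575 + A(-5)) + g((-2 + 0)²*6 + u(6)) = (-1575 - 5*(-19 - 5)) + 19 = (-1575 - 5*(-24)) + 19 = (-1575 + 120) + 19 = -1455 + 19 = -1436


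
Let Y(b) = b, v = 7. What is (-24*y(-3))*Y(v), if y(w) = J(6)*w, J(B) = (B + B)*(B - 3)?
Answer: 18144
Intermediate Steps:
J(B) = 2*B*(-3 + B) (J(B) = (2*B)*(-3 + B) = 2*B*(-3 + B))
y(w) = 36*w (y(w) = (2*6*(-3 + 6))*w = (2*6*3)*w = 36*w)
(-24*y(-3))*Y(v) = -864*(-3)*7 = -24*(-108)*7 = 2592*7 = 18144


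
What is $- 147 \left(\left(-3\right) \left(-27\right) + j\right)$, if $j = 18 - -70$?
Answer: $-24843$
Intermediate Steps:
$j = 88$ ($j = 18 + 70 = 88$)
$- 147 \left(\left(-3\right) \left(-27\right) + j\right) = - 147 \left(\left(-3\right) \left(-27\right) + 88\right) = - 147 \left(81 + 88\right) = \left(-147\right) 169 = -24843$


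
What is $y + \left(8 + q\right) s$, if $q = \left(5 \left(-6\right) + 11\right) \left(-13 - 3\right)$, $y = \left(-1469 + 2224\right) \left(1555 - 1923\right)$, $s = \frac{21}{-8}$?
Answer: $-278659$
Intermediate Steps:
$s = - \frac{21}{8}$ ($s = 21 \left(- \frac{1}{8}\right) = - \frac{21}{8} \approx -2.625$)
$y = -277840$ ($y = 755 \left(-368\right) = -277840$)
$q = 304$ ($q = \left(-30 + 11\right) \left(-16\right) = \left(-19\right) \left(-16\right) = 304$)
$y + \left(8 + q\right) s = -277840 + \left(8 + 304\right) \left(- \frac{21}{8}\right) = -277840 + 312 \left(- \frac{21}{8}\right) = -277840 - 819 = -278659$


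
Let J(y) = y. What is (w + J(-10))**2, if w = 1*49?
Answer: 1521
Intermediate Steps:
w = 49
(w + J(-10))**2 = (49 - 10)**2 = 39**2 = 1521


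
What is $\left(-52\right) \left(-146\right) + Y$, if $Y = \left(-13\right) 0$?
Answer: $7592$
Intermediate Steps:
$Y = 0$
$\left(-52\right) \left(-146\right) + Y = \left(-52\right) \left(-146\right) + 0 = 7592 + 0 = 7592$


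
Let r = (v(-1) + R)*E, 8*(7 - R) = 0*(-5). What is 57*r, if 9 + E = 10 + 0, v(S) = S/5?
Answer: 1938/5 ≈ 387.60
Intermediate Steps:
R = 7 (R = 7 - 0*(-5) = 7 - 1/8*0 = 7 + 0 = 7)
v(S) = S/5 (v(S) = S*(1/5) = S/5)
E = 1 (E = -9 + (10 + 0) = -9 + 10 = 1)
r = 34/5 (r = ((1/5)*(-1) + 7)*1 = (-1/5 + 7)*1 = (34/5)*1 = 34/5 ≈ 6.8000)
57*r = 57*(34/5) = 1938/5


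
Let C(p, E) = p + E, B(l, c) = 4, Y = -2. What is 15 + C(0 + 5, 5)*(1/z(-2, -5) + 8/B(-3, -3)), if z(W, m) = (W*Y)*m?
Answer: 69/2 ≈ 34.500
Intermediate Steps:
z(W, m) = -2*W*m (z(W, m) = (W*(-2))*m = (-2*W)*m = -2*W*m)
C(p, E) = E + p
15 + C(0 + 5, 5)*(1/z(-2, -5) + 8/B(-3, -3)) = 15 + (5 + (0 + 5))*(1/(-2*(-2)*(-5)) + 8/4) = 15 + (5 + 5)*(1/(-20) + 8*(¼)) = 15 + 10*(1*(-1/20) + 2) = 15 + 10*(-1/20 + 2) = 15 + 10*(39/20) = 15 + 39/2 = 69/2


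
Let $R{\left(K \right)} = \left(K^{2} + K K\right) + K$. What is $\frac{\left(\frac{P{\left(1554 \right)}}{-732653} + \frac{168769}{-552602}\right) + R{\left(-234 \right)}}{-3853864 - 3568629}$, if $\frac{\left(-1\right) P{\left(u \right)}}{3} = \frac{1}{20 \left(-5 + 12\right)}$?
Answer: $- \frac{3096993892446660673}{210357800587948528060} \approx -0.014723$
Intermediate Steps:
$R{\left(K \right)} = K + 2 K^{2}$ ($R{\left(K \right)} = \left(K^{2} + K^{2}\right) + K = 2 K^{2} + K = K + 2 K^{2}$)
$P{\left(u \right)} = - \frac{3}{140}$ ($P{\left(u \right)} = - \frac{3}{20 \left(-5 + 12\right)} = - \frac{3}{20 \cdot 7} = - \frac{3}{140}$)
$\frac{\left(\frac{P{\left(1554 \right)}}{-732653} + \frac{168769}{-552602}\right) + R{\left(-234 \right)}}{-3853864 - 3568629} = \frac{\left(- \frac{3}{140 \left(-732653\right)} + \frac{168769}{-552602}\right) - 234 \left(1 + 2 \left(-234\right)\right)}{-3853864 - 3568629} = \frac{\left(\left(- \frac{3}{140}\right) \left(- \frac{1}{732653}\right) + 168769 \left(- \frac{1}{552602}\right)\right) - 234 \left(1 - 468\right)}{-7422493} = \left(\left(\frac{3}{102571420} - \frac{168769}{552602}\right) - -109278\right) \left(- \frac{1}{7422493}\right) = \left(- \frac{8655437162087}{28340585917420} + 109278\right) \left(- \frac{1}{7422493}\right) = \frac{3096993892446660673}{28340585917420} \left(- \frac{1}{7422493}\right) = - \frac{3096993892446660673}{210357800587948528060}$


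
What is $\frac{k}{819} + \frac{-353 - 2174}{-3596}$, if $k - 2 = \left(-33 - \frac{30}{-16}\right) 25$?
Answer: $- \frac{206095}{841464} \approx -0.24492$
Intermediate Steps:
$k = - \frac{6209}{8}$ ($k = 2 + \left(-33 - \frac{30}{-16}\right) 25 = 2 + \left(-33 - - \frac{15}{8}\right) 25 = 2 + \left(-33 + \frac{15}{8}\right) 25 = 2 - \frac{6225}{8} = - \frac{6209}{8} \approx -776.13$)
$\frac{k}{819} + \frac{-353 - 2174}{-3596} = - \frac{6209}{8 \cdot 819} + \frac{-353 - 2174}{-3596} = \left(- \frac{6209}{8}\right) \frac{1}{819} - - \frac{2527}{3596} = - \frac{887}{936} + \frac{2527}{3596} = - \frac{206095}{841464}$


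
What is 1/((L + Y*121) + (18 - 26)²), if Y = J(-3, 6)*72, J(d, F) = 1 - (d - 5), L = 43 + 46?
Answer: 1/78561 ≈ 1.2729e-5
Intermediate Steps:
L = 89
J(d, F) = 6 - d (J(d, F) = 1 - (-5 + d) = 1 + (5 - d) = 6 - d)
Y = 648 (Y = (6 - 1*(-3))*72 = (6 + 3)*72 = 9*72 = 648)
1/((L + Y*121) + (18 - 26)²) = 1/((89 + 648*121) + (18 - 26)²) = 1/((89 + 78408) + (-8)²) = 1/(78497 + 64) = 1/78561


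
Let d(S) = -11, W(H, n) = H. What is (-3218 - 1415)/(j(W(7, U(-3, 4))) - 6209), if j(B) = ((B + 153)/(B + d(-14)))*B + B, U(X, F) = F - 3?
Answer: 4633/6482 ≈ 0.71475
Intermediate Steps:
U(X, F) = -3 + F
j(B) = B + B*(153 + B)/(-11 + B) (j(B) = ((B + 153)/(B - 11))*B + B = ((153 + B)/(-11 + B))*B + B = B*(153 + B)/(-11 + B) + B = B + B*(153 + B)/(-11 + B))
(-3218 - 1415)/(j(W(7, U(-3, 4))) - 6209) = (-3218 - 1415)/(2*7*(71 + 7)/(-11 + 7) - 6209) = -4633/(2*7*78/(-4) - 6209) = -4633/(2*7*(-¼)*78 - 6209) = -4633/(-273 - 6209) = -4633/(-6482) = -4633*(-1/6482) = 4633/6482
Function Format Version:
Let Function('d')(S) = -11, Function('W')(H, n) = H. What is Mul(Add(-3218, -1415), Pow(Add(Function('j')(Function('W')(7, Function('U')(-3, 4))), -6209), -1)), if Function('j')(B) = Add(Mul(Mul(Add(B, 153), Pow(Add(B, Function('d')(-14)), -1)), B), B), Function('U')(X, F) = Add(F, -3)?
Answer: Rational(4633, 6482) ≈ 0.71475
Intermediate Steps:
Function('U')(X, F) = Add(-3, F)
Function('j')(B) = Add(B, Mul(B, Pow(Add(-11, B), -1), Add(153, B))) (Function('j')(B) = Add(Mul(Mul(Add(B, 153), Pow(Add(B, -11), -1)), B), B) = Add(Mul(Mul(Add(153, B), Pow(Add(-11, B), -1)), B), B) = Add(Mul(Mul(Pow(Add(-11, B), -1), Add(153, B)), B), B) = Add(Mul(B, Pow(Add(-11, B), -1), Add(153, B)), B) = Add(B, Mul(B, Pow(Add(-11, B), -1), Add(153, B))))
Mul(Add(-3218, -1415), Pow(Add(Function('j')(Function('W')(7, Function('U')(-3, 4))), -6209), -1)) = Mul(Add(-3218, -1415), Pow(Add(Mul(2, 7, Pow(Add(-11, 7), -1), Add(71, 7)), -6209), -1)) = Mul(-4633, Pow(Add(Mul(2, 7, Pow(-4, -1), 78), -6209), -1)) = Mul(-4633, Pow(Add(Mul(2, 7, Rational(-1, 4), 78), -6209), -1)) = Mul(-4633, Pow(Add(-273, -6209), -1)) = Mul(-4633, Pow(-6482, -1)) = Mul(-4633, Rational(-1, 6482)) = Rational(4633, 6482)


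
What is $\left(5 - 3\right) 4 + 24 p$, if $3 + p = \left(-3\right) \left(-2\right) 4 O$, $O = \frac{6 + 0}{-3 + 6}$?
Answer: $1088$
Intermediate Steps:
$O = 2$ ($O = \frac{6}{3} = 6 \cdot \frac{1}{3} = 2$)
$p = 45$ ($p = -3 + \left(-3\right) \left(-2\right) 4 \cdot 2 = -3 + 6 \cdot 8 = -3 + 48 = 45$)
$\left(5 - 3\right) 4 + 24 p = \left(5 - 3\right) 4 + 24 \cdot 45 = 2 \cdot 4 + 1080 = 8 + 1080 = 1088$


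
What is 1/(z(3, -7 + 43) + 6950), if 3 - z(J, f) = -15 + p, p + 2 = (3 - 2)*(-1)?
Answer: 1/6971 ≈ 0.00014345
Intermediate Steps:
p = -3 (p = -2 + (3 - 2)*(-1) = -2 + 1*(-1) = -2 - 1 = -3)
z(J, f) = 21 (z(J, f) = 3 - (-15 - 3) = 3 - 1*(-18) = 3 + 18 = 21)
1/(z(3, -7 + 43) + 6950) = 1/(21 + 6950) = 1/6971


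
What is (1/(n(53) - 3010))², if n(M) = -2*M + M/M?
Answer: 1/9703225 ≈ 1.0306e-7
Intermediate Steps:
n(M) = 1 - 2*M (n(M) = -2*M + 1 = 1 - 2*M)
(1/(n(53) - 3010))² = (1/((1 - 2*53) - 3010))² = (1/((1 - 106) - 3010))² = (1/(-105 - 3010))² = (1/(-3115))² = (-1/3115)² = 1/9703225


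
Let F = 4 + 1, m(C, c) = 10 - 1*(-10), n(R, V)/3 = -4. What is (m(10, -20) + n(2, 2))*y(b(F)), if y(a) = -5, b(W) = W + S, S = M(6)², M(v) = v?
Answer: -40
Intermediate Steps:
n(R, V) = -12 (n(R, V) = 3*(-4) = -12)
m(C, c) = 20 (m(C, c) = 10 + 10 = 20)
F = 5
S = 36 (S = 6² = 36)
b(W) = 36 + W (b(W) = W + 36 = 36 + W)
(m(10, -20) + n(2, 2))*y(b(F)) = (20 - 12)*(-5) = 8*(-5) = -40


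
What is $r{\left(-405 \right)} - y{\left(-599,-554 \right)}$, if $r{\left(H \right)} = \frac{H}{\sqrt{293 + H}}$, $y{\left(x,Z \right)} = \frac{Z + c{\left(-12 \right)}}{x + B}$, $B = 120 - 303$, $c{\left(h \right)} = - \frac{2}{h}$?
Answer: $- \frac{3323}{4692} + \frac{405 i \sqrt{7}}{28} \approx -0.70823 + 38.269 i$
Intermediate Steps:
$B = -183$ ($B = 120 - 303 = -183$)
$y{\left(x,Z \right)} = \frac{\frac{1}{6} + Z}{-183 + x}$ ($y{\left(x,Z \right)} = \frac{Z - \frac{2}{-12}}{x - 183} = \frac{Z - - \frac{1}{6}}{-183 + x} = \frac{Z + \frac{1}{6}}{-183 + x} = \frac{\frac{1}{6} + Z}{-183 + x}$)
$r{\left(H \right)} = \frac{H}{\sqrt{293 + H}}$
$r{\left(-405 \right)} - y{\left(-599,-554 \right)} = - \frac{405}{\sqrt{293 - 405}} - \frac{\frac{1}{6} - 554}{-183 - 599} = - \frac{405}{4 i \sqrt{7}} - \frac{1}{-782} \left(- \frac{3323}{6}\right) = - 405 \left(- \frac{i \sqrt{7}}{28}\right) - \left(- \frac{1}{782}\right) \left(- \frac{3323}{6}\right) = \frac{405 i \sqrt{7}}{28} - \frac{3323}{4692} = - \frac{3323}{4692} + \frac{405 i \sqrt{7}}{28}$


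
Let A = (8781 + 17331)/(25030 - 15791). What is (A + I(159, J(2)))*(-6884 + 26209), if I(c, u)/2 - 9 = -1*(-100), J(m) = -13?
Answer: 39427135550/9239 ≈ 4.2675e+6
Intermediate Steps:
I(c, u) = 218 (I(c, u) = 18 + 2*(-1*(-100)) = 18 + 2*100 = 18 + 200 = 218)
A = 26112/9239 ≈ 2.8263
(A + I(159, J(2)))*(-6884 + 26209) = (26112/9239 + 218)*(-6884 + 26209) = (2040214/9239)*19325 = 39427135550/9239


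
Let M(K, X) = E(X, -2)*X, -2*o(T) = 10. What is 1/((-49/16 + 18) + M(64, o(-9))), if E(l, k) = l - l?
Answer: 16/239 ≈ 0.066946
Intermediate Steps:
E(l, k) = 0
o(T) = -5 (o(T) = -½*10 = -5)
M(K, X) = 0 (M(K, X) = 0*X = 0)
1/((-49/16 + 18) + M(64, o(-9))) = 1/((-49/16 + 18) + 0) = 1/(239/16 + 0) = 1/(239/16) = 16/239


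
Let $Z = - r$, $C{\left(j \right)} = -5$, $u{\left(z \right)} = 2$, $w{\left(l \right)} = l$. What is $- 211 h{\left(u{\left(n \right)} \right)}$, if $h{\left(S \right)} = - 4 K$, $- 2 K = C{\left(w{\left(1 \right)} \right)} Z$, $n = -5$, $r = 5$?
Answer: $-10550$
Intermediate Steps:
$Z = -5$ ($Z = \left(-1\right) 5 = -5$)
$K = - \frac{25}{2}$ ($K = - \frac{\left(-5\right) \left(-5\right)}{2} = \left(- \frac{1}{2}\right) 25 = - \frac{25}{2} \approx -12.5$)
$h{\left(S \right)} = 50$ ($h{\left(S \right)} = \left(-4\right) \left(- \frac{25}{2}\right) = 50$)
$- 211 h{\left(u{\left(n \right)} \right)} = \left(-211\right) 50 = -10550$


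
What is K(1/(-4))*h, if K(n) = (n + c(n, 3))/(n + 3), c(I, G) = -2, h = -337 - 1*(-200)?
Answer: 1233/11 ≈ 112.09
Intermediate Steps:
h = -137 (h = -337 + 200 = -137)
K(n) = (-2 + n)/(3 + n) (K(n) = (n - 2)/(n + 3) = (-2 + n)/(3 + n))
K(1/(-4))*h = ((-2 + 1/(-4))/(3 + 1/(-4)))*(-137) = ((-2 - ¼)/(3 - ¼))*(-137) = (-9/4/(11/4))*(-137) = ((4/11)*(-9/4))*(-137) = -9/11*(-137) = 1233/11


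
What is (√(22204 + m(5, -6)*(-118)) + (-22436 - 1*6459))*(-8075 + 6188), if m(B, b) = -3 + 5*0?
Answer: 54524865 - 1887*√22558 ≈ 5.4241e+7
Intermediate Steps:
m(B, b) = -3 (m(B, b) = -3 + 0 = -3)
(√(22204 + m(5, -6)*(-118)) + (-22436 - 1*6459))*(-8075 + 6188) = (√(22204 - 3*(-118)) + (-22436 - 1*6459))*(-8075 + 6188) = (√(22204 + 354) + (-22436 - 6459))*(-1887) = (√22558 - 28895)*(-1887) = (-28895 + √22558)*(-1887) = 54524865 - 1887*√22558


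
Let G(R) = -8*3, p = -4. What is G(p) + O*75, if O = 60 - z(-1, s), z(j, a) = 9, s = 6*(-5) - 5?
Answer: 3801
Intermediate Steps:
s = -35 (s = -30 - 5 = -35)
O = 51 (O = 60 - 1*9 = 60 - 9 = 51)
G(R) = -24
G(p) + O*75 = -24 + 51*75 = -24 + 3825 = 3801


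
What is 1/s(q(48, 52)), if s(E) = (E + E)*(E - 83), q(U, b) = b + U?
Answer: 1/3400 ≈ 0.00029412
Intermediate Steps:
q(U, b) = U + b
s(E) = 2*E*(-83 + E) (s(E) = (2*E)*(-83 + E) = 2*E*(-83 + E))
1/s(q(48, 52)) = 1/(2*(48 + 52)*(-83 + (48 + 52))) = 1/(2*100*(-83 + 100)) = 1/(2*100*17) = 1/3400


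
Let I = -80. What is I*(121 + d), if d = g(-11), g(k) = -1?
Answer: -9600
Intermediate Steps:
d = -1
I*(121 + d) = -80*(121 - 1) = -80*120 = -9600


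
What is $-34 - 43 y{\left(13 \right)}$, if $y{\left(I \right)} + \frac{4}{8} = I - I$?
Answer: $- \frac{25}{2} \approx -12.5$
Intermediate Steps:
$y{\left(I \right)} = - \frac{1}{2}$ ($y{\left(I \right)} = - \frac{1}{2} + \left(I - I\right) = - \frac{1}{2} + 0 = - \frac{1}{2}$)
$-34 - 43 y{\left(13 \right)} = -34 - - \frac{43}{2} = -34 + \frac{43}{2} = - \frac{25}{2}$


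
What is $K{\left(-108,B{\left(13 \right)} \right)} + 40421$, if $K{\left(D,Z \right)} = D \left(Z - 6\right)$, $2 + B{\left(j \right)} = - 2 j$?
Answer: $44093$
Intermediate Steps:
$B{\left(j \right)} = -2 - 2 j$
$K{\left(D,Z \right)} = D \left(-6 + Z\right)$
$K{\left(-108,B{\left(13 \right)} \right)} + 40421 = - 108 \left(-6 - 28\right) + 40421 = \left(-108\right) \left(-34\right) + 40421 = 3672 + 40421 = 44093$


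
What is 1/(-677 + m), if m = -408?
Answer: -1/1085 ≈ -0.00092166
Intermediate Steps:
1/(-677 + m) = 1/(-677 - 408) = 1/(-1085) = -1/1085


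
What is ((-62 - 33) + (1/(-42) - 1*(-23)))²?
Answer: 9150625/1764 ≈ 5187.4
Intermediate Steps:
((-62 - 33) + (1/(-42) - 1*(-23)))² = (-95 + (-1/42 + 23))² = (-95 + 965/42)² = (-3025/42)² = 9150625/1764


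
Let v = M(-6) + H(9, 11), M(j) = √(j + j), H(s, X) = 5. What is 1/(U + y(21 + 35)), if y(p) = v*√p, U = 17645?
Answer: 1/(17645 + 10*√14 + 4*I*√42) ≈ 5.6553e-5 - 8.291e-8*I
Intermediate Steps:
M(j) = √2*√j (M(j) = √(2*j) = √2*√j)
v = 5 + 2*I*√3 (v = √2*√(-6) + 5 = √2*(I*√6) + 5 = 2*I*√3 + 5 = 5 + 2*I*√3 ≈ 5.0 + 3.4641*I)
y(p) = √p*(5 + 2*I*√3) (y(p) = (5 + 2*I*√3)*√p = √p*(5 + 2*I*√3))
1/(U + y(21 + 35)) = 1/(17645 + √(21 + 35)*(5 + 2*I*√3)) = 1/(17645 + √56*(5 + 2*I*√3)) = 1/(17645 + (2*√14)*(5 + 2*I*√3)) = 1/(17645 + 2*√14*(5 + 2*I*√3))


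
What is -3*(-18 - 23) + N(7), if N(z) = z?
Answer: 130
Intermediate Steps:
-3*(-18 - 23) + N(7) = -3*(-18 - 23) + 7 = -3*(-41) + 7 = 123 + 7 = 130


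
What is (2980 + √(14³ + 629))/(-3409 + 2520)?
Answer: -2980/889 - √3373/889 ≈ -3.4174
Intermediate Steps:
(2980 + √(14³ + 629))/(-3409 + 2520) = (2980 + √(2744 + 629))/(-889) = (2980 + √3373)*(-1/889) = -2980/889 - √3373/889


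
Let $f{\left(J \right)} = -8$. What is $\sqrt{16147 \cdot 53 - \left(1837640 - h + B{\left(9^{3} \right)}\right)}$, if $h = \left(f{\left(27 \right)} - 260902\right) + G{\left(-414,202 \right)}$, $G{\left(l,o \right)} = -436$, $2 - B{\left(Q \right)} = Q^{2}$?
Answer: $6 i \sqrt{19771} \approx 843.66 i$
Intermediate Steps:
$B{\left(Q \right)} = 2 - Q^{2}$
$h = -261346$ ($h = \left(-8 - 260902\right) - 436 = -260910 - 436 = -261346$)
$\sqrt{16147 \cdot 53 - \left(1837640 - h + B{\left(9^{3} \right)}\right)} = \sqrt{16147 \cdot 53 - 1567547} = \sqrt{855791 - 1567547} = \sqrt{-711756} = 6 i \sqrt{19771}$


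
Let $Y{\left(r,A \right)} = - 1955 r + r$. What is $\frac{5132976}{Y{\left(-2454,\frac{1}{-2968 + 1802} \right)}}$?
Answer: $\frac{427748}{399593} \approx 1.0705$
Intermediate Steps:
$Y{\left(r,A \right)} = - 1954 r$
$\frac{5132976}{Y{\left(-2454,\frac{1}{-2968 + 1802} \right)}} = \frac{5132976}{\left(-1954\right) \left(-2454\right)} = \frac{5132976}{4795116} = 5132976 \cdot \frac{1}{4795116} = \frac{427748}{399593}$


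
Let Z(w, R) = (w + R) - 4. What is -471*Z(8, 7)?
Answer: -5181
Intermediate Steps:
Z(w, R) = -4 + R + w (Z(w, R) = (R + w) - 4 = -4 + R + w)
-471*Z(8, 7) = -471*(-4 + 7 + 8) = -471*11 = -5181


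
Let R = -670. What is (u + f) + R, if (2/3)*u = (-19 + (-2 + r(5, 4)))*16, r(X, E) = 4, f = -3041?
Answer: -4119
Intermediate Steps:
u = -408 (u = 3*((-19 + (-2 + 4))*16)/2 = 3*((-19 + 2)*16)/2 = 3*(-17*16)/2 = (3/2)*(-272) = -408)
(u + f) + R = (-408 - 3041) - 670 = -3449 - 670 = -4119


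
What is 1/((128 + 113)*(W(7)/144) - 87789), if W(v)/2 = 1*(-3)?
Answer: -24/2107177 ≈ -1.1390e-5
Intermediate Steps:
W(v) = -6 (W(v) = 2*(1*(-3)) = 2*(-3) = -6)
1/((128 + 113)*(W(7)/144) - 87789) = 1/((128 + 113)*(-6/144) - 87789) = 1/(241*(-6*1/144) - 87789) = 1/(241*(-1/24) - 87789) = 1/(-241/24 - 87789) = 1/(-2107177/24) = -24/2107177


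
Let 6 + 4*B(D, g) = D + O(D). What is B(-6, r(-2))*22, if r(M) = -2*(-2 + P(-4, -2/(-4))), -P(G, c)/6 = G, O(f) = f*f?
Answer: 132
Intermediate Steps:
O(f) = f**2
P(G, c) = -6*G
r(M) = -44 (r(M) = -2*(-2 - 6*(-4)) = -2*(-2 + 24) = -2*22 = -44)
B(D, g) = -3/2 + D/4 + D**2/4 (B(D, g) = -3/2 + (D + D**2)/4 = -3/2 + (D/4 + D**2/4) = -3/2 + D/4 + D**2/4)
B(-6, r(-2))*22 = (-3/2 + (1/4)*(-6) + (1/4)*(-6)**2)*22 = (-3/2 - 3/2 + (1/4)*36)*22 = (-3/2 - 3/2 + 9)*22 = 6*22 = 132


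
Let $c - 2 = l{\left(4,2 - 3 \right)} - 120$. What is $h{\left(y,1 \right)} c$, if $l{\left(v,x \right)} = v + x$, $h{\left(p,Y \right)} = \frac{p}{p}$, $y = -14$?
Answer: $-115$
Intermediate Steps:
$h{\left(p,Y \right)} = 1$
$c = -115$ ($c = 2 + \left(\left(4 + \left(2 - 3\right)\right) - 120\right) = 2 + \left(\left(4 - 1\right) - 120\right) = 2 + \left(3 - 120\right) = 2 - 117 = -115$)
$h{\left(y,1 \right)} c = 1 \left(-115\right) = -115$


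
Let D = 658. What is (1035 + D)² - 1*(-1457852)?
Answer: 4324101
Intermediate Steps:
(1035 + D)² - 1*(-1457852) = (1035 + 658)² - 1*(-1457852) = 1693² + 1457852 = 2866249 + 1457852 = 4324101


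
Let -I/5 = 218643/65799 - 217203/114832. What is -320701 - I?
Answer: -807702801921491/2518610256 ≈ -3.2069e+5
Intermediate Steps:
I = -18025787965/2518610256 (I = -5*(218643/65799 - 217203/114832) = -5*(218643*(1/65799) - 217203*1/114832) = -5*(72881/21933 - 217203/114832) = -5*3605157593/2518610256 = -18025787965/2518610256 ≈ -7.1570)
-320701 - I = -320701 - 1*(-18025787965/2518610256) = -320701 + 18025787965/2518610256 = -807702801921491/2518610256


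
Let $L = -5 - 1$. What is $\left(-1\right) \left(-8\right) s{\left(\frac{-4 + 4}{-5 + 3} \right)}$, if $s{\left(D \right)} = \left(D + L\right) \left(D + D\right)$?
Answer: $0$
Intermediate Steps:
$L = -6$
$s{\left(D \right)} = 2 D \left(-6 + D\right)$ ($s{\left(D \right)} = \left(D - 6\right) \left(D + D\right) = \left(-6 + D\right) 2 D = 2 D \left(-6 + D\right)$)
$\left(-1\right) \left(-8\right) s{\left(\frac{-4 + 4}{-5 + 3} \right)} = \left(-1\right) \left(-8\right) 2 \frac{-4 + 4}{-5 + 3} \left(-6 + \frac{-4 + 4}{-5 + 3}\right) = 8 \cdot 2 \frac{0}{-2} \left(-6 + \frac{0}{-2}\right) = 8 \cdot 2 \cdot 0 \left(- \frac{1}{2}\right) \left(-6 + 0 \left(- \frac{1}{2}\right)\right) = 8 \cdot 2 \cdot 0 \left(-6 + 0\right) = 8 \cdot 2 \cdot 0 \left(-6\right) = 8 \cdot 0 = 0$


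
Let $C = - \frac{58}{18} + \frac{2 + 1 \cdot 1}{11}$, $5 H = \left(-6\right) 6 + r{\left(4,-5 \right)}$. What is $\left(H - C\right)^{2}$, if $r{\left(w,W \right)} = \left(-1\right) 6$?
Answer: $\frac{7279204}{245025} \approx 29.708$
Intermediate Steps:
$r{\left(w,W \right)} = -6$
$H = - \frac{42}{5}$ ($H = \frac{\left(-6\right) 6 - 6}{5} = \frac{-36 - 6}{5} = \frac{1}{5} \left(-42\right) = - \frac{42}{5} \approx -8.4$)
$C = - \frac{292}{99}$ ($C = \left(-58\right) \frac{1}{18} + \left(2 + 1\right) \frac{1}{11} = - \frac{29}{9} + 3 \cdot \frac{1}{11} = - \frac{29}{9} + \frac{3}{11} = - \frac{292}{99} \approx -2.9495$)
$\left(H - C\right)^{2} = \left(- \frac{42}{5} - - \frac{292}{99}\right)^{2} = \left(- \frac{42}{5} + \frac{292}{99}\right)^{2} = \left(- \frac{2698}{495}\right)^{2} = \frac{7279204}{245025}$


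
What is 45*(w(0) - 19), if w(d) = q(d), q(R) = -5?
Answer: -1080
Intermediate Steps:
w(d) = -5
45*(w(0) - 19) = 45*(-5 - 19) = 45*(-24) = -1080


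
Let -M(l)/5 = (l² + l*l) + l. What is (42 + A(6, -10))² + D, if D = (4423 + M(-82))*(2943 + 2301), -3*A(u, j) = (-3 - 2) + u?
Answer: -2945345147/9 ≈ -3.2726e+8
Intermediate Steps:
A(u, j) = 5/3 - u/3 (A(u, j) = -((-3 - 2) + u)/3 = -(-5 + u)/3 = 5/3 - u/3)
M(l) = -10*l² - 5*l (M(l) = -5*((l² + l*l) + l) = -5*((l² + l²) + l) = -5*(2*l² + l) = -5*(l + 2*l²) = -10*l² - 5*l)
D = -327262308 (D = (4423 - 5*(-82)*(1 + 2*(-82)))*(2943 + 2301) = (4423 - 5*(-82)*(1 - 164))*5244 = (4423 - 5*(-82)*(-163))*5244 = (4423 - 66830)*5244 = -62407*5244 = -327262308)
(42 + A(6, -10))² + D = (42 + (5/3 - ⅓*6))² - 327262308 = (42 + (5/3 - 2))² - 327262308 = (42 - ⅓)² - 327262308 = (125/3)² - 327262308 = 15625/9 - 327262308 = -2945345147/9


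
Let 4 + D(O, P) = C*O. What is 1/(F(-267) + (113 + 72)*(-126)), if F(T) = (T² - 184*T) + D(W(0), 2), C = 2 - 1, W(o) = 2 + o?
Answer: 1/97105 ≈ 1.0298e-5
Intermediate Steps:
C = 1
D(O, P) = -4 + O (D(O, P) = -4 + 1*O = -4 + O)
F(T) = -2 + T² - 184*T (F(T) = (T² - 184*T) + (-4 + (2 + 0)) = (T² - 184*T) + (-4 + 2) = (T² - 184*T) - 2 = -2 + T² - 184*T)
1/(F(-267) + (113 + 72)*(-126)) = 1/((-2 + (-267)² - 184*(-267)) + (113 + 72)*(-126)) = 1/((-2 + 71289 + 49128) + 185*(-126)) = 1/(120415 - 23310) = 1/97105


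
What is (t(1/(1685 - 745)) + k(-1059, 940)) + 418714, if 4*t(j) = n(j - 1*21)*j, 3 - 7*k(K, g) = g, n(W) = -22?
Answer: 5508514603/13160 ≈ 4.1858e+5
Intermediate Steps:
k(K, g) = 3/7 - g/7
t(j) = -11*j/2 (t(j) = (-22*j)/4 = -11*j/2)
(t(1/(1685 - 745)) + k(-1059, 940)) + 418714 = (-11/(2*(1685 - 745)) + (3/7 - ⅐*940)) + 418714 = (-11/2/940 + (3/7 - 940/7)) + 418714 = (-11/2*1/940 - 937/7) + 418714 = (-11/1880 - 937/7) + 418714 = -1761637/13160 + 418714 = 5508514603/13160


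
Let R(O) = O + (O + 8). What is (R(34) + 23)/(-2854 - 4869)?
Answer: -99/7723 ≈ -0.012819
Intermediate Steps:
R(O) = 8 + 2*O (R(O) = O + (8 + O) = 8 + 2*O)
(R(34) + 23)/(-2854 - 4869) = ((8 + 2*34) + 23)/(-2854 - 4869) = ((8 + 68) + 23)/(-7723) = (76 + 23)*(-1/7723) = 99*(-1/7723) = -99/7723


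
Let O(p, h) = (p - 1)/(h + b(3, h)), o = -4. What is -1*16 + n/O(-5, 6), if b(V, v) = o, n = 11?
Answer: -59/3 ≈ -19.667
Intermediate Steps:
b(V, v) = -4
O(p, h) = (-1 + p)/(-4 + h) (O(p, h) = (p - 1)/(h - 4) = (-1 + p)/(-4 + h))
-1*16 + n/O(-5, 6) = -1*16 + 11/(((-1 - 5)/(-4 + 6))) = -16 + 11/((-6/2)) = -16 + 11/(((1/2)*(-6))) = -16 + 11/(-3) = -16 + 11*(-1/3) = -16 - 11/3 = -59/3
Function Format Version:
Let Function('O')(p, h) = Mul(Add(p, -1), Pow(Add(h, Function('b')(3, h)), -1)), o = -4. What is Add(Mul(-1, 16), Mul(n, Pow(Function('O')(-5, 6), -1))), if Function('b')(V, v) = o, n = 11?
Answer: Rational(-59, 3) ≈ -19.667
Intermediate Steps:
Function('b')(V, v) = -4
Function('O')(p, h) = Mul(Pow(Add(-4, h), -1), Add(-1, p)) (Function('O')(p, h) = Mul(Add(p, -1), Pow(Add(h, -4), -1)) = Mul(Add(-1, p), Pow(Add(-4, h), -1)) = Mul(Pow(Add(-4, h), -1), Add(-1, p)))
Add(Mul(-1, 16), Mul(n, Pow(Function('O')(-5, 6), -1))) = Add(Mul(-1, 16), Mul(11, Pow(Mul(Pow(Add(-4, 6), -1), Add(-1, -5)), -1))) = Add(-16, Mul(11, Pow(Mul(Pow(2, -1), -6), -1))) = Add(-16, Mul(11, Pow(Mul(Rational(1, 2), -6), -1))) = Add(-16, Mul(11, Pow(-3, -1))) = Add(-16, Mul(11, Rational(-1, 3))) = Add(-16, Rational(-11, 3)) = Rational(-59, 3)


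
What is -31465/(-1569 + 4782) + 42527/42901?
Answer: -173320102/19691559 ≈ -8.8017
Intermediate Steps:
-31465/(-1569 + 4782) + 42527/42901 = -31465/3213 + 42527*(1/42901) = -31465*1/3213 + 42527/42901 = -4495/459 + 42527/42901 = -173320102/19691559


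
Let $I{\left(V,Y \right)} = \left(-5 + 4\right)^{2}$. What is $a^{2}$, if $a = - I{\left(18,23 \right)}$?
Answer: $1$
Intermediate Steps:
$I{\left(V,Y \right)} = 1$ ($I{\left(V,Y \right)} = \left(-1\right)^{2} = 1$)
$a = -1$ ($a = \left(-1\right) 1 = -1$)
$a^{2} = \left(-1\right)^{2} = 1$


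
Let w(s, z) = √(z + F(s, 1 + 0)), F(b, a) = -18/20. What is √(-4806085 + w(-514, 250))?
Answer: √(-480608500 + 10*√24910)/10 ≈ 2192.3*I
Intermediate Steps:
F(b, a) = -9/10 (F(b, a) = -18*1/20 = -9/10)
w(s, z) = √(-9/10 + z) (w(s, z) = √(z - 9/10) = √(-9/10 + z))
√(-4806085 + w(-514, 250)) = √(-4806085 + √(-90 + 100*250)/10) = √(-4806085 + √(-90 + 25000)/10) = √(-4806085 + √24910/10)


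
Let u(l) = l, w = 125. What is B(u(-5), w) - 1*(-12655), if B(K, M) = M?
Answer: 12780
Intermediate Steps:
B(u(-5), w) - 1*(-12655) = 125 - 1*(-12655) = 125 + 12655 = 12780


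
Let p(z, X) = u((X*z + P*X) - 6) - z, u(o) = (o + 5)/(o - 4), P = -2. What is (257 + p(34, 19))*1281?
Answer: 171604041/598 ≈ 2.8696e+5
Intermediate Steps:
u(o) = (5 + o)/(-4 + o)
p(z, X) = -z + (-1 - 2*X + X*z)/(-10 - 2*X + X*z) (p(z, X) = (5 + ((X*z - 2*X) - 6))/(-4 + ((X*z - 2*X) - 6)) - z = (5 + ((-2*X + X*z) - 6))/(-4 + ((-2*X + X*z) - 6)) - z = (5 + (-6 - 2*X + X*z))/(-4 + (-6 - 2*X + X*z)) - z = (-1 - 2*X + X*z)/(-10 - 2*X + X*z) - z = -z + (-1 - 2*X + X*z)/(-10 - 2*X + X*z))
(257 + p(34, 19))*1281 = (257 + (1 + 2*19 - 1*19*34 - 1*34*(10 + 2*19 - 1*19*34))/(10 + 2*19 - 1*19*34))*1281 = (257 + (1 + 38 - 646 - 1*34*(10 + 38 - 646))/(10 + 38 - 646))*1281 = (257 + (1 + 38 - 646 - 1*34*(-598))/(-598))*1281 = (257 - (1 + 38 - 646 + 20332)/598)*1281 = (257 - 1/598*19725)*1281 = (257 - 19725/598)*1281 = (133961/598)*1281 = 171604041/598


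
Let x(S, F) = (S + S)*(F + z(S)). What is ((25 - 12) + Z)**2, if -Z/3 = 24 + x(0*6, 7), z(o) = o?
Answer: 3481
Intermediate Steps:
x(S, F) = 2*S*(F + S) (x(S, F) = (S + S)*(F + S) = (2*S)*(F + S) = 2*S*(F + S))
Z = -72 (Z = -3*(24 + 2*(0*6)*(7 + 0*6)) = -3*(24 + 2*0*(7 + 0)) = -3*(24 + 2*0*7) = -3*(24 + 0) = -3*24 = -72)
((25 - 12) + Z)**2 = ((25 - 12) - 72)**2 = (13 - 72)**2 = (-59)**2 = 3481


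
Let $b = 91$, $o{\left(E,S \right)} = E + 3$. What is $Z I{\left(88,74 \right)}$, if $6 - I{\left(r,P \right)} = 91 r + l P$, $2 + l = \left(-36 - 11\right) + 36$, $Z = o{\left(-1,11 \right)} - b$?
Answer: $626560$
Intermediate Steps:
$o{\left(E,S \right)} = 3 + E$
$Z = -89$ ($Z = \left(3 - 1\right) - 91 = 2 - 91 = -89$)
$l = -13$ ($l = -2 + \left(\left(-36 - 11\right) + 36\right) = -2 + \left(-47 + 36\right) = -2 - 11 = -13$)
$I{\left(r,P \right)} = 6 - 91 r + 13 P$ ($I{\left(r,P \right)} = 6 - \left(91 r - 13 P\right) = 6 - \left(- 13 P + 91 r\right) = 6 + \left(- 91 r + 13 P\right) = 6 - 91 r + 13 P$)
$Z I{\left(88,74 \right)} = - 89 \left(6 - 8008 + 13 \cdot 74\right) = - 89 \left(6 - 8008 + 962\right) = \left(-89\right) \left(-7040\right) = 626560$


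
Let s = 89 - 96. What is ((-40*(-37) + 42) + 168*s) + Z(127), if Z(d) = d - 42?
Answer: 431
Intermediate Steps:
Z(d) = -42 + d
s = -7
((-40*(-37) + 42) + 168*s) + Z(127) = ((-40*(-37) + 42) + 168*(-7)) + (-42 + 127) = ((1480 + 42) - 1176) + 85 = (1522 - 1176) + 85 = 346 + 85 = 431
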